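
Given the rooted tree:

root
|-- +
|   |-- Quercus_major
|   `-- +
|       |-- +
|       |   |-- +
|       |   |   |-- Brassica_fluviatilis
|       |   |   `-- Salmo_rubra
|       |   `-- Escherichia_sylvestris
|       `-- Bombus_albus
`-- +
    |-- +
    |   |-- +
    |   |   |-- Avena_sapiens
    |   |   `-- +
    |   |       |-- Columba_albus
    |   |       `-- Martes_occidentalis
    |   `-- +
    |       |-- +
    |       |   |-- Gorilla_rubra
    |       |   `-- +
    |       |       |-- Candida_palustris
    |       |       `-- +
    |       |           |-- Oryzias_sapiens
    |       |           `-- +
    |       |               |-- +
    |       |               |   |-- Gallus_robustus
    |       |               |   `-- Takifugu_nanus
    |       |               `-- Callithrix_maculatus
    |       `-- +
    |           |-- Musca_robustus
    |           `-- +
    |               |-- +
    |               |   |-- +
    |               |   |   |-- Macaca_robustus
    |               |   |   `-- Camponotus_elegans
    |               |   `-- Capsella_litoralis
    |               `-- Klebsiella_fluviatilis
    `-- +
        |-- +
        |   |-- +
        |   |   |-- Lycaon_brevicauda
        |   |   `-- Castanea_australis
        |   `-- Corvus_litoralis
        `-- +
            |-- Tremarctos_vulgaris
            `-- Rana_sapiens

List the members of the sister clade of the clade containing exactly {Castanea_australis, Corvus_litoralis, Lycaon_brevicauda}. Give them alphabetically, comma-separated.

Rana_sapiens, Tremarctos_vulgaris

The clade containing exactly {Castanea_australis, Corvus_litoralis, Lycaon_brevicauda} attaches to the tree at the node subtending (((Lycaon_brevicauda,Castanea_australis),Corvus_litoralis),(Tremarctos_vulgaris,Rana_sapiens)).
The other lineage descending from that same node — the sister group — is (Tremarctos_vulgaris,Rana_sapiens); its 2 tips in alphabetical order are the answer.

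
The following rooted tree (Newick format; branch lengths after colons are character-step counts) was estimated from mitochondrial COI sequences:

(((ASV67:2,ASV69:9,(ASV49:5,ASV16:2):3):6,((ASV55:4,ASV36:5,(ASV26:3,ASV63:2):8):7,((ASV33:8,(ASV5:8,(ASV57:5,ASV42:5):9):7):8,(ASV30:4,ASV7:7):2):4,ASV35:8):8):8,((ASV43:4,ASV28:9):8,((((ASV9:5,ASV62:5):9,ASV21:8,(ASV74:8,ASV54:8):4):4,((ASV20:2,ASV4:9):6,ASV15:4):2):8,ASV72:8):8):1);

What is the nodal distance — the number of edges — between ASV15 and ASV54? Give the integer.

5

The MRCA of ASV15 and ASV54 is the node subtending (((ASV9,ASV62),ASV21,(ASV74,ASV54)),((ASV20,ASV4),ASV15)).
From ASV15 up to that node: 2 branches. From ASV54 up to the same node: 3 branches. Total: 2 + 3 = 5.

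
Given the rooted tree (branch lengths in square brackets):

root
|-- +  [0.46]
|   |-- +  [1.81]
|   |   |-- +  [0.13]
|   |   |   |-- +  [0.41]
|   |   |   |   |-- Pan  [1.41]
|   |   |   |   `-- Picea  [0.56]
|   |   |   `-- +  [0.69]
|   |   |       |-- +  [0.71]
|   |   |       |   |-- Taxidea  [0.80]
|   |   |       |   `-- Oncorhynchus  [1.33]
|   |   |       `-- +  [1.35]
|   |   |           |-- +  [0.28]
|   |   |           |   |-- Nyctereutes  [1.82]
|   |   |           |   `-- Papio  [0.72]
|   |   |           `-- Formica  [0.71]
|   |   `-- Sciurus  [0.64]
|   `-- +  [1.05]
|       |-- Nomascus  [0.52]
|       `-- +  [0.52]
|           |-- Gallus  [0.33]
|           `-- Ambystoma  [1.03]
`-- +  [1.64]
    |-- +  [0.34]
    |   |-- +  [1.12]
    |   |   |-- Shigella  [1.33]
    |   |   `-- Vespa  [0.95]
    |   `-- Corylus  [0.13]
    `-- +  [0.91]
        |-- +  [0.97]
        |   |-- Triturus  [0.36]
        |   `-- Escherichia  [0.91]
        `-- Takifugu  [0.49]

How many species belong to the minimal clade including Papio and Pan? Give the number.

7

The MRCA of Papio and Pan is the node subtending ((Pan,Picea),((Taxidea,Oncorhynchus),((Nyctereutes,Papio),Formica))).
That clade contains 7 terminal taxa: Formica, Nyctereutes, Oncorhynchus, Pan, Papio, Picea, Taxidea.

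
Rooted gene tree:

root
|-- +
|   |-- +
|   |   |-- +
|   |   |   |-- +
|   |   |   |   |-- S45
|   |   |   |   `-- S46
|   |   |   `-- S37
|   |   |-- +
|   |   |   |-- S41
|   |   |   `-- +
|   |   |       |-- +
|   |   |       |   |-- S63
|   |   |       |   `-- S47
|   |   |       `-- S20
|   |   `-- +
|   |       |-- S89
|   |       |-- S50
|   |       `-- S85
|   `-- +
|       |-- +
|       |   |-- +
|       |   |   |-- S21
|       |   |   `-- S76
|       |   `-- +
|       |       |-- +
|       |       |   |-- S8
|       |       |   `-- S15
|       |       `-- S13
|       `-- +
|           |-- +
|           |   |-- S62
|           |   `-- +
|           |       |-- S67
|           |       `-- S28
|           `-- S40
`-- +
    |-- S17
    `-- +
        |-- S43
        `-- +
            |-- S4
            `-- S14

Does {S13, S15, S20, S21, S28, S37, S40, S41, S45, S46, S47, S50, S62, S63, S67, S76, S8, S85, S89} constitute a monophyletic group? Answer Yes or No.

Yes

The most recent common ancestor of these taxa subtends ((((S45,S46),S37),(S41,((S63,S47),S20)),(S89,S50,S85)),(((S21,S76),((S8,S15),S13)),((S62,(S67,S28)),S40))).
That clade has exactly 19 tips — every listed taxon and nothing else — so the group is monophyletic.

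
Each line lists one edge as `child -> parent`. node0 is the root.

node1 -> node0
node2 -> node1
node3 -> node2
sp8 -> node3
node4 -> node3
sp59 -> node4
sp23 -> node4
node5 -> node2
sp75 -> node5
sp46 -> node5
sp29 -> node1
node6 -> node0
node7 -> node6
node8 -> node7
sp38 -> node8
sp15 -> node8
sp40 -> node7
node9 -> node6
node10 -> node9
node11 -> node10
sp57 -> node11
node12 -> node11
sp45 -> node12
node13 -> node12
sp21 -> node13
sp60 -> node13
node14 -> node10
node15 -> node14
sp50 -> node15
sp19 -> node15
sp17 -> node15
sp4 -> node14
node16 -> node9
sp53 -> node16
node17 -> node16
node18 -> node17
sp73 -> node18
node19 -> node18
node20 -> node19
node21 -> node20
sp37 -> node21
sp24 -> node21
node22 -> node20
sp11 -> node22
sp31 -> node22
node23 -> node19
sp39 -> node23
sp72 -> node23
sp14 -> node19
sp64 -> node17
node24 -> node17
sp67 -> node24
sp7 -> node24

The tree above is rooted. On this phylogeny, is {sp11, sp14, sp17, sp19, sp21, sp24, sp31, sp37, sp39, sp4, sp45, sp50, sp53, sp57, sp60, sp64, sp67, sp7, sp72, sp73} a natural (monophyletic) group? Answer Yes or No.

The most recent common ancestor of these taxa subtends (((sp57,(sp45,(sp21,sp60))),((sp50,sp19,sp17),sp4)),(sp53,((sp73,(((sp37,sp24),(sp11,sp31)),(sp39,sp72),sp14)),sp64,(sp67,sp7)))).
That clade has exactly 20 tips — every listed taxon and nothing else — so the group is monophyletic.

Yes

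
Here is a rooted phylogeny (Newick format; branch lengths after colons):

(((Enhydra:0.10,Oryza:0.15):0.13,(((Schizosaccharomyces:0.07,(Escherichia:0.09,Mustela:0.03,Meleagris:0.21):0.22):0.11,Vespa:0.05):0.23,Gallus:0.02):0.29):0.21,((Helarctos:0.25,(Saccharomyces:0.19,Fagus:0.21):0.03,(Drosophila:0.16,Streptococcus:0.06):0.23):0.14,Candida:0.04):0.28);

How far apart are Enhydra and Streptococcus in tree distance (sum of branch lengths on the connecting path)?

1.15

The path runs Enhydra → … → MRCA → … → Streptococcus; the MRCA is the root of the tree.
Branch lengths along that path: 0.10 + 0.13 + 0.21 + 0.28 + 0.14 + 0.23 + 0.06 = 1.15.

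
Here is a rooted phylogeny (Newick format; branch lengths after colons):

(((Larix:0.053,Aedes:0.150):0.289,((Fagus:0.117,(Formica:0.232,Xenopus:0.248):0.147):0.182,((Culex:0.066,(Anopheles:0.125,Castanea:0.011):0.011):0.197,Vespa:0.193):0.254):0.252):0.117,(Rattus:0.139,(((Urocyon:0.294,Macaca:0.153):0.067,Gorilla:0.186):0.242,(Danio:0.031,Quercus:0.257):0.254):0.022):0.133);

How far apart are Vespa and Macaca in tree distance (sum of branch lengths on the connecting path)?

1.433

The path runs Vespa → … → MRCA → … → Macaca; the MRCA is the root of the tree.
Branch lengths along that path: 0.193 + 0.254 + 0.252 + 0.117 + 0.133 + 0.022 + 0.242 + 0.067 + 0.153 = 1.433.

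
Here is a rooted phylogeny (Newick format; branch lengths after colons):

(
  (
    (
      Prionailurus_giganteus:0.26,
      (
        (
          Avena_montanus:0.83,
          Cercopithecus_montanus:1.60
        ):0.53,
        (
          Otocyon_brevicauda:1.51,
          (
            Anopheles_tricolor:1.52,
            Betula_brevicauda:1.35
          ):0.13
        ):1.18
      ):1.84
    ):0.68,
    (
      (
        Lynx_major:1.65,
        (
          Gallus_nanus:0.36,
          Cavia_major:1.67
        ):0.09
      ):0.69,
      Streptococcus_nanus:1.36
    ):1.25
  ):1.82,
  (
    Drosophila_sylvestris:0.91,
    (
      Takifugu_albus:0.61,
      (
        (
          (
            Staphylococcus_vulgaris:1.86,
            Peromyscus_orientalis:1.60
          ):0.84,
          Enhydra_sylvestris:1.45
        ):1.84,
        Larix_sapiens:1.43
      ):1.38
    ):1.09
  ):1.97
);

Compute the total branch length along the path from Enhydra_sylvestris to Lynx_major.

13.14

The path runs Enhydra_sylvestris → … → MRCA → … → Lynx_major; the MRCA is the root of the tree.
Branch lengths along that path: 1.45 + 1.84 + 1.38 + 1.09 + 1.97 + 1.82 + 1.25 + 0.69 + 1.65 = 13.14.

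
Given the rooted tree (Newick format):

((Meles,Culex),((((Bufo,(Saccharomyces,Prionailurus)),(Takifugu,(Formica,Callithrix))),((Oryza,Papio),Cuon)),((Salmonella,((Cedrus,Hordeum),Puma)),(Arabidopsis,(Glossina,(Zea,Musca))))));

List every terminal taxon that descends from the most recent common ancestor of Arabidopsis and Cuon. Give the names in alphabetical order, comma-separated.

Tracing Arabidopsis: it sits inside (Arabidopsis,(Glossina,(Zea,Musca))).
Tracing Cuon: it sits inside ((Oryza,Papio),Cuon).
The smallest clade enclosing both is ((((Bufo,(Saccharomyces,Prionailurus)),(Takifugu,(Formica,Callithrix))),((Oryza,Papio),Cuon)),((Salmonella,((Cedrus,Hordeum),Puma)),(Arabidopsis,(Glossina,(Zea,Musca))))); the answer is its 17 terminal taxa in alphabetical order.

Arabidopsis, Bufo, Callithrix, Cedrus, Cuon, Formica, Glossina, Hordeum, Musca, Oryza, Papio, Prionailurus, Puma, Saccharomyces, Salmonella, Takifugu, Zea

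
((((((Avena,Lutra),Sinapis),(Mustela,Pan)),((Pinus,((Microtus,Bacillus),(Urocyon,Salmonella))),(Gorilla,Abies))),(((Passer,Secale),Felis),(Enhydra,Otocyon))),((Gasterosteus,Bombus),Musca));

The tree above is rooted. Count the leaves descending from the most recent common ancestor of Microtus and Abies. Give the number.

The MRCA of Microtus and Abies is the node subtending ((Pinus,((Microtus,Bacillus),(Urocyon,Salmonella))),(Gorilla,Abies)).
That clade contains 7 terminal taxa: Abies, Bacillus, Gorilla, Microtus, Pinus, Salmonella, Urocyon.

7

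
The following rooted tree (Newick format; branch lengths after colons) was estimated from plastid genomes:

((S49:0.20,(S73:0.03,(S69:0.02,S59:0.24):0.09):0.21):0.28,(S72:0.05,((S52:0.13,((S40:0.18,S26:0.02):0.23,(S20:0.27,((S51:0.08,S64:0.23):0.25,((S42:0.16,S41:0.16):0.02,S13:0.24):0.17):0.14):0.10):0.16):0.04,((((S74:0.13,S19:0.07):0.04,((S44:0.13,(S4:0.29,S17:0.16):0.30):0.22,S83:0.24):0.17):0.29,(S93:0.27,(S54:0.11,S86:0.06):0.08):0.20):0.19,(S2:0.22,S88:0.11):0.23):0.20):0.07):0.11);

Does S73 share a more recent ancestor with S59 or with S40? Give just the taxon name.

S59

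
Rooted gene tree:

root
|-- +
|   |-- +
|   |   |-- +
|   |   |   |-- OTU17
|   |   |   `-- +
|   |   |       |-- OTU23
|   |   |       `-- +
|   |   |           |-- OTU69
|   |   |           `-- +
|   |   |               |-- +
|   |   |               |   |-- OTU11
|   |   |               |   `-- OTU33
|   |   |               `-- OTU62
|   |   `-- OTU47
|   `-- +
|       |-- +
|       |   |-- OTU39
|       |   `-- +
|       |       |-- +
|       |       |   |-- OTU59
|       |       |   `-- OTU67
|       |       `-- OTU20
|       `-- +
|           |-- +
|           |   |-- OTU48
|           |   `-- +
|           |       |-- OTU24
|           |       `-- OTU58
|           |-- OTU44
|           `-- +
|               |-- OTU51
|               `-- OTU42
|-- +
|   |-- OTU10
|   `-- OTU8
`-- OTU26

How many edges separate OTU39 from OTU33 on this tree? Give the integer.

10

The MRCA of OTU39 and OTU33 is the node subtending (((OTU17,(OTU23,(OTU69,((OTU11,OTU33),OTU62)))),OTU47),((OTU39,((OTU59,OTU67),OTU20)),((OTU48,(OTU24,OTU58)),OTU44,(OTU51,OTU42)))).
From OTU39 up to that node: 3 branches. From OTU33 up to the same node: 7 branches. Total: 3 + 7 = 10.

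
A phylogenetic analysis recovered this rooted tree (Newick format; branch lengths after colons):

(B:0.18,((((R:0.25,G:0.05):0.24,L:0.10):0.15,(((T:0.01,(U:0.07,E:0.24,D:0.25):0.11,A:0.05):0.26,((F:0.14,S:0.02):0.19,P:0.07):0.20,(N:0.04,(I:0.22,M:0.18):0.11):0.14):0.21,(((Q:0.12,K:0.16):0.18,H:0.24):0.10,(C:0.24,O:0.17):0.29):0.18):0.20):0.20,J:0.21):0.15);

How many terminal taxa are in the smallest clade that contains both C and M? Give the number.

16

The MRCA of C and M is the node subtending (((T,(U,E,D),A),((F,S),P),(N,(I,M))),(((Q,K),H),(C,O))).
That clade contains 16 terminal taxa: A, C, D, E, F, H, I, K, M, N, O, P, Q, S, T, U.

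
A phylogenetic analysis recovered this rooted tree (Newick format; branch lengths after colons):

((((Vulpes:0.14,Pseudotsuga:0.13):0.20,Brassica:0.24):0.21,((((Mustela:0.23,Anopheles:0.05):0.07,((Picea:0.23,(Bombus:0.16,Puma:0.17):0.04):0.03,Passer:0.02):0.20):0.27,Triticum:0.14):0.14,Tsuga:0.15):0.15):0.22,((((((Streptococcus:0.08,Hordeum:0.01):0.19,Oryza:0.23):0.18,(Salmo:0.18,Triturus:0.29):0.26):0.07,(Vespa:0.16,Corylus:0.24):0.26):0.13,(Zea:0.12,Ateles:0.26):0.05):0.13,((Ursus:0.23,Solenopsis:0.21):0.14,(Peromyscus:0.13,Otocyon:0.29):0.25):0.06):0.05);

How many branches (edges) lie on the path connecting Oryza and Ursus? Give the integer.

The MRCA of Oryza and Ursus is the node subtending ((((((Streptococcus,Hordeum),Oryza),(Salmo,Triturus)),(Vespa,Corylus)),(Zea,Ateles)),((Ursus,Solenopsis),(Peromyscus,Otocyon))).
From Oryza up to that node: 5 branches. From Ursus up to the same node: 3 branches. Total: 5 + 3 = 8.

8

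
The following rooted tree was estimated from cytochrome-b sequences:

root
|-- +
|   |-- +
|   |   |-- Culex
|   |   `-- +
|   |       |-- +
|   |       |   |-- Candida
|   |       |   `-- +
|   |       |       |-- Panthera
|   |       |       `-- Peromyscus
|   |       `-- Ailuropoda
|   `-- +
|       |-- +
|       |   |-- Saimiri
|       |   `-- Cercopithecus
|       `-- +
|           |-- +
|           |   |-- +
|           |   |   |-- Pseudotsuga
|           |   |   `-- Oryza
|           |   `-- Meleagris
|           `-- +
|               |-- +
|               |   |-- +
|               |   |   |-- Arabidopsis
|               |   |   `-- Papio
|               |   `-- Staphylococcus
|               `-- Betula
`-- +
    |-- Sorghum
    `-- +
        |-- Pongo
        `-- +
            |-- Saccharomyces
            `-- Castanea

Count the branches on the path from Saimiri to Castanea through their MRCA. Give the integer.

8

The MRCA of Saimiri and Castanea is the root of the tree.
From Saimiri up to that node: 4 branches. From Castanea up to the same node: 4 branches. Total: 4 + 4 = 8.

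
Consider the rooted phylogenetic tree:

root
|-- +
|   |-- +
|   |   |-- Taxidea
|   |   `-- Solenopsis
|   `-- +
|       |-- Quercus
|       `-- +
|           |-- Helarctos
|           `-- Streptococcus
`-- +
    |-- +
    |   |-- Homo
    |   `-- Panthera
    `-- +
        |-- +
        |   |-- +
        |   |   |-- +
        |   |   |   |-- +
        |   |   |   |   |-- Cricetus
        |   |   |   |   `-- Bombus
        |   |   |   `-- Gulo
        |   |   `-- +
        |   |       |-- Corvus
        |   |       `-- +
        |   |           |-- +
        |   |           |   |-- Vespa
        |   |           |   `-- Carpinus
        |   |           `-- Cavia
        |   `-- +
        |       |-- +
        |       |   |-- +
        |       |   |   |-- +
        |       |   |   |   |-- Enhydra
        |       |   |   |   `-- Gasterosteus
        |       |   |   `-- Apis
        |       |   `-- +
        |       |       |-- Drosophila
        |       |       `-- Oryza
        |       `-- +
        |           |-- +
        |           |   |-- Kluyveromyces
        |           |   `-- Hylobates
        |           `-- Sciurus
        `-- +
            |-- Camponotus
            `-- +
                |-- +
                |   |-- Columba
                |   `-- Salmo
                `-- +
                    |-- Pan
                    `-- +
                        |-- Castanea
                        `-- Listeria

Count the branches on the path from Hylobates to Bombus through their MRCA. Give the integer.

The MRCA of Hylobates and Bombus is the node subtending ((((Cricetus,Bombus),Gulo),(Corvus,((Vespa,Carpinus),Cavia))),((((Enhydra,Gasterosteus),Apis),(Drosophila,Oryza)),((Kluyveromyces,Hylobates),Sciurus))).
From Hylobates up to that node: 4 branches. From Bombus up to the same node: 4 branches. Total: 4 + 4 = 8.

8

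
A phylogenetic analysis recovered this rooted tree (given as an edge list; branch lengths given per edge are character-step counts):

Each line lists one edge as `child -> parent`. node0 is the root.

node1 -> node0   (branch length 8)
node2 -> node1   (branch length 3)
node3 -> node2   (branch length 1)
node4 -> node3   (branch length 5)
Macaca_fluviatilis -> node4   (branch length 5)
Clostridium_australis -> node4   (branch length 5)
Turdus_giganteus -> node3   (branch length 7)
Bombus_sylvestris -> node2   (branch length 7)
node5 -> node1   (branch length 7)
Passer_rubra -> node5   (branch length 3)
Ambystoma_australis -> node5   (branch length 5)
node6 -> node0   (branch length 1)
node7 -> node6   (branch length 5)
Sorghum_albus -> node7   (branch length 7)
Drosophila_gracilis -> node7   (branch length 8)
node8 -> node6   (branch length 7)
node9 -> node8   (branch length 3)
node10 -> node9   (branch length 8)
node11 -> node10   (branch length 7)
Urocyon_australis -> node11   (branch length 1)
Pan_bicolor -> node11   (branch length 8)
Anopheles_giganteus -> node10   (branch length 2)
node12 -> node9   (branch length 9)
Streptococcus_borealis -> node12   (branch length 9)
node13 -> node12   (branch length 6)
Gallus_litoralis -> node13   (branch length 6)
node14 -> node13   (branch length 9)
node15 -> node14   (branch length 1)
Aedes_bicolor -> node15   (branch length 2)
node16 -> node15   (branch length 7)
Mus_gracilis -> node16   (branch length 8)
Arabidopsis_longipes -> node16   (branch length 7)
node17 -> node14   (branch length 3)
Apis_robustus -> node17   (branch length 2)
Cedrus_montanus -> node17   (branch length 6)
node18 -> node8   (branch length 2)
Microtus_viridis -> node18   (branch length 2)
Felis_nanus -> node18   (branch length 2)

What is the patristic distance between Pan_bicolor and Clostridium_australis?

56

The path runs Pan_bicolor → … → MRCA → … → Clostridium_australis; the MRCA is the root of the tree.
Branch lengths along that path: 8 + 7 + 8 + 3 + 7 + 1 + 8 + 3 + 1 + 5 + 5 = 56.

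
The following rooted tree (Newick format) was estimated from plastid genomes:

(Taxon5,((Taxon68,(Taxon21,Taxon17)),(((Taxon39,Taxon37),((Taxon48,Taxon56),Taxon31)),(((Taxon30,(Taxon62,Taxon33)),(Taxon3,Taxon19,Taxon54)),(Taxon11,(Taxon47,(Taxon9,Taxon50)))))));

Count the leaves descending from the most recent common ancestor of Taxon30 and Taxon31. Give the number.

15

The MRCA of Taxon30 and Taxon31 is the node subtending (((Taxon39,Taxon37),((Taxon48,Taxon56),Taxon31)),(((Taxon30,(Taxon62,Taxon33)),(Taxon3,Taxon19,Taxon54)),(Taxon11,(Taxon47,(Taxon9,Taxon50))))).
That clade contains 15 terminal taxa: Taxon11, Taxon19, Taxon3, Taxon30, Taxon31, Taxon33, Taxon37, Taxon39, Taxon47, Taxon48, Taxon50, Taxon54, Taxon56, Taxon62, Taxon9.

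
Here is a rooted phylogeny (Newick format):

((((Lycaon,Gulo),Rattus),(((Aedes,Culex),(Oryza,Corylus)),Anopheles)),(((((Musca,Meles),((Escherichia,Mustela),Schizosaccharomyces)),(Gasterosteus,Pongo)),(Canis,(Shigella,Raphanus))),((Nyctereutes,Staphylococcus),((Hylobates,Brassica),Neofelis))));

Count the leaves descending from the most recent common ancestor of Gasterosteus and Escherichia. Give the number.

The MRCA of Gasterosteus and Escherichia is the node subtending (((Musca,Meles),((Escherichia,Mustela),Schizosaccharomyces)),(Gasterosteus,Pongo)).
That clade contains 7 terminal taxa: Escherichia, Gasterosteus, Meles, Musca, Mustela, Pongo, Schizosaccharomyces.

7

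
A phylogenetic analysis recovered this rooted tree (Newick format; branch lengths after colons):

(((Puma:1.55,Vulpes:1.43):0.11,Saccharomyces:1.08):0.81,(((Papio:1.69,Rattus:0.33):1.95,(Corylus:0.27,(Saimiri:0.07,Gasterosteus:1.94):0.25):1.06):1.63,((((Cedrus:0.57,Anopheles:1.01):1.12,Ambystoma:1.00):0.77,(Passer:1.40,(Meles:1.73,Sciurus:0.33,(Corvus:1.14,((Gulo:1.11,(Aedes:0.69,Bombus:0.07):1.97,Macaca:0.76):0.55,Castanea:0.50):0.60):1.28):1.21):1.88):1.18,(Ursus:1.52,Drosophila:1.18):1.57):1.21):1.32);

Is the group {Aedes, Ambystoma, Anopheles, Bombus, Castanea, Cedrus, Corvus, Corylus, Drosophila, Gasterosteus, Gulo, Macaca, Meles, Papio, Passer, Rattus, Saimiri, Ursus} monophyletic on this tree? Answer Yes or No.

No

The MRCA of the listed taxa subtends (((Papio,Rattus),(Corylus,(Saimiri,Gasterosteus))),((((Cedrus,Anopheles),Ambystoma),(Passer,(Meles,Sciurus,(Corvus,((Gulo,(Aedes,Bombus),Macaca),Castanea))))),(Ursus,Drosophila))).
That clade also contains Sciurus, which is not in the proposed group, so the group is not monophyletic.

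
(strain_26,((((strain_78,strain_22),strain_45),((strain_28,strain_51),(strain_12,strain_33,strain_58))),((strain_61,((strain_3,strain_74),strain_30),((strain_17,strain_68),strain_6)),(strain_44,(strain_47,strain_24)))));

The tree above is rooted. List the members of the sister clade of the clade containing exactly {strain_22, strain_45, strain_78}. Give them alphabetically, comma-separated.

strain_12, strain_28, strain_33, strain_51, strain_58

The clade containing exactly {strain_22, strain_45, strain_78} attaches to the tree at the node subtending (((strain_78,strain_22),strain_45),((strain_28,strain_51),(strain_12,strain_33,strain_58))).
The other lineage descending from that same node — the sister group — is ((strain_28,strain_51),(strain_12,strain_33,strain_58)); its 5 tips in alphabetical order are the answer.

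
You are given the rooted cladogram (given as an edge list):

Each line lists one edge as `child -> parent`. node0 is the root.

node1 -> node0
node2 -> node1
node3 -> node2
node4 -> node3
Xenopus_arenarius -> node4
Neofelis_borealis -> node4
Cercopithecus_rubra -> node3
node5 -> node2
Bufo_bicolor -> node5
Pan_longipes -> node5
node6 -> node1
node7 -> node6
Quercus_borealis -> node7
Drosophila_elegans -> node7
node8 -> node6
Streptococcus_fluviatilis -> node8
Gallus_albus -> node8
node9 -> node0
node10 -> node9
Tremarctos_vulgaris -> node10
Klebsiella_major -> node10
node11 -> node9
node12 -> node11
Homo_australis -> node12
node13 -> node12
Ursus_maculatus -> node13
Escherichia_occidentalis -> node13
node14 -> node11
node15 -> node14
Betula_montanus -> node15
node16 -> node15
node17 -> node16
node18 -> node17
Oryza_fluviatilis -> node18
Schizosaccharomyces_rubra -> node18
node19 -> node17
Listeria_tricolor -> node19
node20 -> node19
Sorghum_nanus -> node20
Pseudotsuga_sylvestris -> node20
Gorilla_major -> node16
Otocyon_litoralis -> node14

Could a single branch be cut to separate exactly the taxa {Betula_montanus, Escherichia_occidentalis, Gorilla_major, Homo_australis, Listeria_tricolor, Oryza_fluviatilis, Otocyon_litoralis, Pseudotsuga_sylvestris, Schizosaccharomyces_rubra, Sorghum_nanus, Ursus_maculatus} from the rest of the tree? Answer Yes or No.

The most recent common ancestor of these taxa subtends ((Homo_australis,(Ursus_maculatus,Escherichia_occidentalis)),((Betula_montanus,(((Oryza_fluviatilis,Schizosaccharomyces_rubra),(Listeria_tricolor,(Sorghum_nanus,Pseudotsuga_sylvestris))),Gorilla_major)),Otocyon_litoralis)).
That clade has exactly 11 tips — every listed taxon and nothing else — so the group is monophyletic.

Yes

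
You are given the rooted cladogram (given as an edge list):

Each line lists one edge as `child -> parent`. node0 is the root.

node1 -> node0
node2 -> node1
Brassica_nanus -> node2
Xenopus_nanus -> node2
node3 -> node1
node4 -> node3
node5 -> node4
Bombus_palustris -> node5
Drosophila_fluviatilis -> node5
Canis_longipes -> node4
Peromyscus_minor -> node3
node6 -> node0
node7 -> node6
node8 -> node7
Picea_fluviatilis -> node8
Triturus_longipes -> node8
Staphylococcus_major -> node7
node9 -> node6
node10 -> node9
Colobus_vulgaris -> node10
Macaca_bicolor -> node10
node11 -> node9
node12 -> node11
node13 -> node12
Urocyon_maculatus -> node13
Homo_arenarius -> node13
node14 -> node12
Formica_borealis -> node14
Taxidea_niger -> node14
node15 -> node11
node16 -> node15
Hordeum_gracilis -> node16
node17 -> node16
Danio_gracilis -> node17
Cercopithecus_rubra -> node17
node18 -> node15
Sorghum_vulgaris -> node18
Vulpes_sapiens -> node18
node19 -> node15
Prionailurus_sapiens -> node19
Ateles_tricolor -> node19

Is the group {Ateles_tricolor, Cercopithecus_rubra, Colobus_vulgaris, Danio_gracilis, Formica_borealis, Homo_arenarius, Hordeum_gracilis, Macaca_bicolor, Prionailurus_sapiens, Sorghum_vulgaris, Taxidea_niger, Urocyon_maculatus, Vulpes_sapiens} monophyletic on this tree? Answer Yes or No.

Yes

The most recent common ancestor of these taxa subtends ((Colobus_vulgaris,Macaca_bicolor),(((Urocyon_maculatus,Homo_arenarius),(Formica_borealis,Taxidea_niger)),((Hordeum_gracilis,(Danio_gracilis,Cercopithecus_rubra)),(Sorghum_vulgaris,Vulpes_sapiens),(Prionailurus_sapiens,Ateles_tricolor)))).
That clade has exactly 13 tips — every listed taxon and nothing else — so the group is monophyletic.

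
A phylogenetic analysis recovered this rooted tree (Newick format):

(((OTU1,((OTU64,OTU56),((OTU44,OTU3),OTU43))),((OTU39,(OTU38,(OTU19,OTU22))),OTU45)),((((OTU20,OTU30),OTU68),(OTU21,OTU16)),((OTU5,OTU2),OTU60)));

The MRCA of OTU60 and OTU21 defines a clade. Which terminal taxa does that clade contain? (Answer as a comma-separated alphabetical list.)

Tracing OTU60: it sits inside ((OTU5,OTU2),OTU60).
Tracing OTU21: it sits inside (OTU21,OTU16).
The smallest clade enclosing both is ((((OTU20,OTU30),OTU68),(OTU21,OTU16)),((OTU5,OTU2),OTU60)); the answer is its 8 terminal taxa in alphabetical order.

OTU16, OTU2, OTU20, OTU21, OTU30, OTU5, OTU60, OTU68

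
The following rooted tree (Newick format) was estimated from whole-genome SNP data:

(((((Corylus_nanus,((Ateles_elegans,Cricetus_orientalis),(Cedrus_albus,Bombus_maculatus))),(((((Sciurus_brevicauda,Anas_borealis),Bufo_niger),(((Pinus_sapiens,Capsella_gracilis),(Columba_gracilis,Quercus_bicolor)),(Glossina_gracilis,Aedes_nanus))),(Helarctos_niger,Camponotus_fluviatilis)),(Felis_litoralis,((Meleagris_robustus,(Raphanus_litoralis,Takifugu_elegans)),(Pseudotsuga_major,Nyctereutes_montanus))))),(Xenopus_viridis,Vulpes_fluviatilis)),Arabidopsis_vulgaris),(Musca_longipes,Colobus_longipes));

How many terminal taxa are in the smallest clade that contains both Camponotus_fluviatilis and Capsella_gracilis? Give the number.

The MRCA of Camponotus_fluviatilis and Capsella_gracilis is the node subtending ((((Sciurus_brevicauda,Anas_borealis),Bufo_niger),(((Pinus_sapiens,Capsella_gracilis),(Columba_gracilis,Quercus_bicolor)),(Glossina_gracilis,Aedes_nanus))),(Helarctos_niger,Camponotus_fluviatilis)).
That clade contains 11 terminal taxa: Aedes_nanus, Anas_borealis, Bufo_niger, Camponotus_fluviatilis, Capsella_gracilis, Columba_gracilis, Glossina_gracilis, Helarctos_niger, Pinus_sapiens, Quercus_bicolor, Sciurus_brevicauda.

11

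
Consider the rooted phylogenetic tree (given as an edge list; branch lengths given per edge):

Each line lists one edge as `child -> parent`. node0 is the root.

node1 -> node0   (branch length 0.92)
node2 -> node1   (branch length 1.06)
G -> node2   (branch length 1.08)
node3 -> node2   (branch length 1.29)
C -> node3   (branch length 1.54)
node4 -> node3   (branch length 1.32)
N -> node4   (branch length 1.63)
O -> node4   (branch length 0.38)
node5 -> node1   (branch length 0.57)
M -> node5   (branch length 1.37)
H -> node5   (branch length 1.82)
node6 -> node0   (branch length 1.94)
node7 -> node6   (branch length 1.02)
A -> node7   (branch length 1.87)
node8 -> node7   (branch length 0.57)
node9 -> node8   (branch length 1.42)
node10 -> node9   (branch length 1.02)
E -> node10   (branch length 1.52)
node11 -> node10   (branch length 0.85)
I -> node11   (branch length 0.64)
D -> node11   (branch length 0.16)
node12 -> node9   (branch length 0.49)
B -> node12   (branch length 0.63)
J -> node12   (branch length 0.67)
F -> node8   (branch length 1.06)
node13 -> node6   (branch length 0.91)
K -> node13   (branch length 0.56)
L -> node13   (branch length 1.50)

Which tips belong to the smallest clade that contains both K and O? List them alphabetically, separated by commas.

Tracing K: it sits inside (K,L).
Tracing O: it sits inside (N,O).
The smallest clade enclosing both is the whole tree (their MRCA is the root), so the answer is all 15 tips in alphabetical order.

A, B, C, D, E, F, G, H, I, J, K, L, M, N, O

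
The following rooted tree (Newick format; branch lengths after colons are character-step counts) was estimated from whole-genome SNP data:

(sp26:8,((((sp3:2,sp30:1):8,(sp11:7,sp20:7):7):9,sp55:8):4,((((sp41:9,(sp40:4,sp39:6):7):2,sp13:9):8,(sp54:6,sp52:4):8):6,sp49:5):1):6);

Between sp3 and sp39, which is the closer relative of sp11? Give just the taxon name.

sp3

The MRCA of sp11 and sp3 subtends ((sp3,sp30),(sp11,sp20)) (4 taxa).
The MRCA of sp11 and sp39 subtends ((((sp3,sp30),(sp11,sp20)),sp55),((((sp41,(sp40,sp39)),sp13),(sp54,sp52)),sp49)) (12 taxa).
The first is nested inside the second, so sp11 shares a more recent common ancestor with sp3.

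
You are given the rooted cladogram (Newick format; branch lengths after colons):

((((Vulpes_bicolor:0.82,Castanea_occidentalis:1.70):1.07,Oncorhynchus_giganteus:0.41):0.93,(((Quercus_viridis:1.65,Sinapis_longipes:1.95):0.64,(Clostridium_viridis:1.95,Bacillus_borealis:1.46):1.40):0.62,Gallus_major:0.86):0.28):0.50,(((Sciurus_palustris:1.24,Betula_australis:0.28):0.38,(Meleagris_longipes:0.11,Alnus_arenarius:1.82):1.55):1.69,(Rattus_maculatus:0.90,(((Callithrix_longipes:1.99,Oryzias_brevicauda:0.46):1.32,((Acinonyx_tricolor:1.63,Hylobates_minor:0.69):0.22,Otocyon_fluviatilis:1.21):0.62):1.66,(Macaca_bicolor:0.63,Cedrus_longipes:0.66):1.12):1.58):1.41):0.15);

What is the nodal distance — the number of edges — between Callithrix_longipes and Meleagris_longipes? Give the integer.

8

The MRCA of Callithrix_longipes and Meleagris_longipes is the node subtending (((Sciurus_palustris,Betula_australis),(Meleagris_longipes,Alnus_arenarius)),(Rattus_maculatus,(((Callithrix_longipes,Oryzias_brevicauda),((Acinonyx_tricolor,Hylobates_minor),Otocyon_fluviatilis)),(Macaca_bicolor,Cedrus_longipes)))).
From Callithrix_longipes up to that node: 5 branches. From Meleagris_longipes up to the same node: 3 branches. Total: 5 + 3 = 8.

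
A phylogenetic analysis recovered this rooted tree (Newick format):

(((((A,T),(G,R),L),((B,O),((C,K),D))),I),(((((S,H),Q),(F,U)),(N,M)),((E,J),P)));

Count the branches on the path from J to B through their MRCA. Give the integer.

The MRCA of J and B is the root of the tree.
From J up to that node: 4 branches. From B up to the same node: 5 branches. Total: 4 + 5 = 9.

9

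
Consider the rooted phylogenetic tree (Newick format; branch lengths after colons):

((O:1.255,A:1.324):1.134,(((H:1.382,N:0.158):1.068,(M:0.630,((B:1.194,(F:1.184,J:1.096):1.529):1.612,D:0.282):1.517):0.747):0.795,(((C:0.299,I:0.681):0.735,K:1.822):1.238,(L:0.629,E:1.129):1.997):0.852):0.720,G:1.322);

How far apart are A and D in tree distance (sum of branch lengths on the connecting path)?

The path runs A → … → MRCA → … → D; the MRCA is the root of the tree.
Branch lengths along that path: 1.324 + 1.134 + 0.720 + 0.795 + 0.747 + 1.517 + 0.282 = 6.519.

6.519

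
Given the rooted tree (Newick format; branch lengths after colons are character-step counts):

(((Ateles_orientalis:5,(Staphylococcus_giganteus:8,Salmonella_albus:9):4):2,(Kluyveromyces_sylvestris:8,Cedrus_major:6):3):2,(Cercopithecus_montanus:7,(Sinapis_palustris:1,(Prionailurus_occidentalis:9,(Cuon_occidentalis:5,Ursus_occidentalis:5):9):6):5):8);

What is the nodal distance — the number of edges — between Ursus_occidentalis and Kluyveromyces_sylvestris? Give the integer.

The MRCA of Ursus_occidentalis and Kluyveromyces_sylvestris is the root of the tree.
From Ursus_occidentalis up to that node: 5 branches. From Kluyveromyces_sylvestris up to the same node: 3 branches. Total: 5 + 3 = 8.

8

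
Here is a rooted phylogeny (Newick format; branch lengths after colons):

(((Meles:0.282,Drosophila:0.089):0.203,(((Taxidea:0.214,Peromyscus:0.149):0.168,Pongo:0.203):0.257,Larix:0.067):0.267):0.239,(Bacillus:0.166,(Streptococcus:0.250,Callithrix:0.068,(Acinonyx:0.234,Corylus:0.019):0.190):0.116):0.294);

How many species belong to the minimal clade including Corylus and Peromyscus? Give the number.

11

The MRCA of Corylus and Peromyscus is the root, so the clade is the entire tree.
That clade contains 11 terminal taxa: Acinonyx, Bacillus, Callithrix, Corylus, Drosophila, Larix, Meles, Peromyscus, Pongo, Streptococcus, Taxidea.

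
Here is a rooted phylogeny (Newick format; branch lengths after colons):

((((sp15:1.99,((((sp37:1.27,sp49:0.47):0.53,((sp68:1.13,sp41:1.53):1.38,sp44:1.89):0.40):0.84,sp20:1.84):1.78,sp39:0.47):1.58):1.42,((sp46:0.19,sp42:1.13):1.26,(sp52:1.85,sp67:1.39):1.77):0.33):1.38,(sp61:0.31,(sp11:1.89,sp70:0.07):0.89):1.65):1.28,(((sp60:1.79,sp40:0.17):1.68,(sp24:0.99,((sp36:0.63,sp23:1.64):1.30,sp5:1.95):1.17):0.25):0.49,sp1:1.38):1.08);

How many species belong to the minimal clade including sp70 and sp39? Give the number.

15

The MRCA of sp70 and sp39 is the node subtending (((sp15,((((sp37,sp49),((sp68,sp41),sp44)),sp20),sp39)),((sp46,sp42),(sp52,sp67))),(sp61,(sp11,sp70))).
That clade contains 15 terminal taxa: sp11, sp15, sp20, sp37, sp39, sp41, sp42, sp44, sp46, sp49, sp52, sp61, sp67, sp68, sp70.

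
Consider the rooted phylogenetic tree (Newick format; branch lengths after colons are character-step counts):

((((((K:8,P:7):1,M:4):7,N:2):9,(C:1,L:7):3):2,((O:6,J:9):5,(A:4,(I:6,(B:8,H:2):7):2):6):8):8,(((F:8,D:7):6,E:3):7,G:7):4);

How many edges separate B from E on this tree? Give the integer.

9

The MRCA of B and E is the root of the tree.
From B up to that node: 6 branches. From E up to the same node: 3 branches. Total: 6 + 3 = 9.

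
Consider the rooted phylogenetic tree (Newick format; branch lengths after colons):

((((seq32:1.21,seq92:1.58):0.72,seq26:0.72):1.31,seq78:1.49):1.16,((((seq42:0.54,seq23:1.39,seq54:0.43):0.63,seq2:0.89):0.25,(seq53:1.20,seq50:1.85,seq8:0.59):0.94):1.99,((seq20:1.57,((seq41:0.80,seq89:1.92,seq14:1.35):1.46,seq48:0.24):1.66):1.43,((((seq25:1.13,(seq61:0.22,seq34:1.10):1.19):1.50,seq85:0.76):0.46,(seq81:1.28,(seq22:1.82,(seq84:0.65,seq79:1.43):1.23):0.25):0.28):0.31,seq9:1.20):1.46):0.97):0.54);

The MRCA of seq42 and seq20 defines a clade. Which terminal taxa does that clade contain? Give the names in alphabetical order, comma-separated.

seq14, seq2, seq20, seq22, seq23, seq25, seq34, seq41, seq42, seq48, seq50, seq53, seq54, seq61, seq79, seq8, seq81, seq84, seq85, seq89, seq9

Tracing seq42: it sits inside (seq42,seq23,seq54).
Tracing seq20: it sits inside (seq20,((seq41,seq89,seq14),seq48)).
The smallest clade enclosing both is ((((seq42,seq23,seq54),seq2),(seq53,seq50,seq8)),((seq20,((seq41,seq89,seq14),seq48)),((((seq25,(seq61,seq34)),seq85),(seq81,(seq22,(seq84,seq79)))),seq9))); the answer is its 21 terminal taxa in alphabetical order.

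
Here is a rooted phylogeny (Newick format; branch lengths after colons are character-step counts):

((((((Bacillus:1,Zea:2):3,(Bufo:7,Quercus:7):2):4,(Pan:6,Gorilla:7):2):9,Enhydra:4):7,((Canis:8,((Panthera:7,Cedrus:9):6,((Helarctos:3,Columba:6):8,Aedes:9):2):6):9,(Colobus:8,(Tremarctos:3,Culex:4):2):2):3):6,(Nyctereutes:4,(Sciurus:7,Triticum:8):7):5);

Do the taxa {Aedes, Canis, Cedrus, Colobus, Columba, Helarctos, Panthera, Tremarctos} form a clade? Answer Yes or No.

No

The MRCA of the listed taxa subtends ((Canis,((Panthera,Cedrus),((Helarctos,Columba),Aedes))),(Colobus,(Tremarctos,Culex))).
That clade also contains Culex, which is not in the proposed group, so the group is not monophyletic.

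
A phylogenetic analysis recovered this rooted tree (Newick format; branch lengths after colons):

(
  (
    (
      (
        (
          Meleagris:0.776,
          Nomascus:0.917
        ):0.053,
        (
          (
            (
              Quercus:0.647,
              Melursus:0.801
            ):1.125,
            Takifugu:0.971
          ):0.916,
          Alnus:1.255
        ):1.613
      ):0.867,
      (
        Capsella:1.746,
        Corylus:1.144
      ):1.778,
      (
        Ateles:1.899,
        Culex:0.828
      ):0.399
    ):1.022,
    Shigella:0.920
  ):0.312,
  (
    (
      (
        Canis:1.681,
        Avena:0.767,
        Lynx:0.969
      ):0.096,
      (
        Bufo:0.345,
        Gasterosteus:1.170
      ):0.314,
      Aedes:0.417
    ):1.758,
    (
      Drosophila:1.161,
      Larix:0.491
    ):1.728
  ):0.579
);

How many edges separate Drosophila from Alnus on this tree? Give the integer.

8

The MRCA of Drosophila and Alnus is the root of the tree.
From Drosophila up to that node: 3 branches. From Alnus up to the same node: 5 branches. Total: 3 + 5 = 8.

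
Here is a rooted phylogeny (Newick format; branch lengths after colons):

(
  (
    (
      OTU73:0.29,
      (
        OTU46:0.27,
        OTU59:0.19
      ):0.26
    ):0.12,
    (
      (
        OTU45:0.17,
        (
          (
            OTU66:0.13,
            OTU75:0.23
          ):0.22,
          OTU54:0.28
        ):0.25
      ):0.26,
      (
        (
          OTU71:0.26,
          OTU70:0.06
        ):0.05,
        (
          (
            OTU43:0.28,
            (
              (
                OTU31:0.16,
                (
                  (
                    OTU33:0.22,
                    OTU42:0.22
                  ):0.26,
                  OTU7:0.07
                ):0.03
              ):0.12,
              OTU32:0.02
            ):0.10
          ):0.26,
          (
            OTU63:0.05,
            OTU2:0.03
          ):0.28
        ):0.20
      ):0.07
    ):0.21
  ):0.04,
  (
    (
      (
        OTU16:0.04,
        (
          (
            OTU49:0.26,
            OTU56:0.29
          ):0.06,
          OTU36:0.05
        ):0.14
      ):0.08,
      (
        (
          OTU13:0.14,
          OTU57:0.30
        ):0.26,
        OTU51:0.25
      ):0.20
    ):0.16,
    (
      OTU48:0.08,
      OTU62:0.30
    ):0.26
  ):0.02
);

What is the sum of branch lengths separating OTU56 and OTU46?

The path runs OTU56 → … → MRCA → … → OTU46; the MRCA is the root of the tree.
Branch lengths along that path: 0.29 + 0.06 + 0.14 + 0.08 + 0.16 + 0.02 + 0.04 + 0.12 + 0.26 + 0.27 = 1.44.

1.44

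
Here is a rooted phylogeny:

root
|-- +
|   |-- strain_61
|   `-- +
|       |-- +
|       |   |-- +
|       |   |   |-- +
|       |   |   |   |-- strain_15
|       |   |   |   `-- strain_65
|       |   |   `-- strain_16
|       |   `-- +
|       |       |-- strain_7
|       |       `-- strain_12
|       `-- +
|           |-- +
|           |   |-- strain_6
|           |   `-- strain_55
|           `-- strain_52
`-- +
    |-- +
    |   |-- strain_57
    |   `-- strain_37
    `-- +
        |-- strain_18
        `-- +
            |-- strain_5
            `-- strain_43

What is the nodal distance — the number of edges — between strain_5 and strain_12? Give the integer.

9

The MRCA of strain_5 and strain_12 is the root of the tree.
From strain_5 up to that node: 4 branches. From strain_12 up to the same node: 5 branches. Total: 4 + 5 = 9.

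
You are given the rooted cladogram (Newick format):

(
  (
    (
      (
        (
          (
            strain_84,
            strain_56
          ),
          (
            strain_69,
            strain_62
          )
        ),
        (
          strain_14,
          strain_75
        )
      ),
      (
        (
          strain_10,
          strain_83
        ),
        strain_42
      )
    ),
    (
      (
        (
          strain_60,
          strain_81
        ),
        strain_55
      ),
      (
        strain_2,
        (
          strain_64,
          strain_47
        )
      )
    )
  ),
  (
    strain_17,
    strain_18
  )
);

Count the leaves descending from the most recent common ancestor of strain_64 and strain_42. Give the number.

15

The MRCA of strain_64 and strain_42 is the node subtending (((((strain_84,strain_56),(strain_69,strain_62)),(strain_14,strain_75)),((strain_10,strain_83),strain_42)),(((strain_60,strain_81),strain_55),(strain_2,(strain_64,strain_47)))).
That clade contains 15 terminal taxa: strain_10, strain_14, strain_2, strain_42, strain_47, strain_55, strain_56, strain_60, strain_62, strain_64, strain_69, strain_75, strain_81, strain_83, strain_84.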